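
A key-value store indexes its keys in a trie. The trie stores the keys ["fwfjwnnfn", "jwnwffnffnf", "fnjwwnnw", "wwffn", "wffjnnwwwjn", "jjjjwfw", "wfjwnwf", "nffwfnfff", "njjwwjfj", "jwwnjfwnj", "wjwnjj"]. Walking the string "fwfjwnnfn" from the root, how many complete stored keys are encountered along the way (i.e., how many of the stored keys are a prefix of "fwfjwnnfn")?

1

Walk "fwfjwnnfn" from the root; an end-of-word marker is hit whenever a stored word is a prefix of "fwfjwnnfn".
Prefixes of the query that are stored words: "fwfjwnnfn"
Count: 1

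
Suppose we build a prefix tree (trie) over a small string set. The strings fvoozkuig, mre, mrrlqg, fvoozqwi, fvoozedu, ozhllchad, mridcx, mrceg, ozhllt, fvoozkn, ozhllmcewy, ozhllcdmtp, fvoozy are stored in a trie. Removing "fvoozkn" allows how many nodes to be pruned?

1

A node on "fvoozkn"'s path can go only if nothing else ends at it or branches off below it.
The suffix "n" (1 node) is used only by "fvoozkn"; the node for "fvoozk" still has the child "u", so pruning stops there.
Nodes removed: 1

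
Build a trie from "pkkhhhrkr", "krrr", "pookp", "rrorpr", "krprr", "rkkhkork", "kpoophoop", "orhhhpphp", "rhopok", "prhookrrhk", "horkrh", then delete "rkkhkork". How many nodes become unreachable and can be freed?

7

Walk "rkkhkork" from the leaf back toward the root, removing each node that no remaining word uses.
The suffix "kkhkork" (7 nodes) is used only by "rkkhkork"; the node for "r" still has the child "r", so pruning stops there.
Nodes removed: 7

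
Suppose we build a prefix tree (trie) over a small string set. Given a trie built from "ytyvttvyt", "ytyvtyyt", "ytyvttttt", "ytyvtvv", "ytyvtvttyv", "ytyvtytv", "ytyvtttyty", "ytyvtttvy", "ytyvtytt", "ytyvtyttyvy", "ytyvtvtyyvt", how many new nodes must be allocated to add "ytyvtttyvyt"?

3

Walking "ytyvtttyvyt" from the root, the first 8 characters ("ytyvttty") follow existing edges; "v" is the first miss.
New nodes needed: |"ytyvtttyvyt"| − 8 = 11 − 8 = 3.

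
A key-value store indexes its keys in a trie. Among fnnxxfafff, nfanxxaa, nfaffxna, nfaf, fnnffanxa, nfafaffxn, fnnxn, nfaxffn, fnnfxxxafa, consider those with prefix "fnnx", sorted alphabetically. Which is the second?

fnnxxfafff

Words with prefix "fnnx", in lexicographic order: "fnnxn", "fnnxxfafff"
The 2nd is fnnxxfafff.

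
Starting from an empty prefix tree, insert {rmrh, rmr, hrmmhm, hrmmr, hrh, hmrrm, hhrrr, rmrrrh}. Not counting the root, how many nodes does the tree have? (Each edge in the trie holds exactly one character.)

23

For each word, the new-node count is its length minus the longest prefix already in the trie:
  "rmrh" → 4 new (r, m, r, h)
  "rmr" → prefix "rmr" already present; 0 new (none)
  "hrmmhm" → 6 new (h, r, m, m, h, m)
  "hrmmr" → prefix "hrmm" already present; 1 new (r)
  "hrh" → prefix "hr" already present; 1 new (h)
  "hmrrm" → prefix "h" already present; 4 new (m, r, r, m)
  "hhrrr" → prefix "h" already present; 4 new (h, r, r, r)
  "rmrrrh" → prefix "rmr" already present; 3 new (r, r, h)
Total nodes = 4 + 0 + 6 + 1 + 1 + 4 + 4 + 3 = 23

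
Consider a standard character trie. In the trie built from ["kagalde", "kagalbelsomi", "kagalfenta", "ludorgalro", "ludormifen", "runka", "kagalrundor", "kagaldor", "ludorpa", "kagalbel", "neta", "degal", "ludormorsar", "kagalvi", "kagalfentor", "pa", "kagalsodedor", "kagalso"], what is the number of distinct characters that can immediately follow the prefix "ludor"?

The children of the "ludor" node are the distinct next characters among strings starting with "ludor".
Distinct next characters after "ludor": g, m, p.
That node has 3 child edges.

3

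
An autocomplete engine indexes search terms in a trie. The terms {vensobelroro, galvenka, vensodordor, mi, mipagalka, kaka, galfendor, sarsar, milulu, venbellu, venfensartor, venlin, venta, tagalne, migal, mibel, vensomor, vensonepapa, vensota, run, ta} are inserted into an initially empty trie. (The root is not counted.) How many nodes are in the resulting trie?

101

Trace insertions, counting only characters that open a new branch:
  "vensobelroro" → 12 new (v, e, n, s, o, b, e, l, r, o, r, o)
  "galvenka" → 8 new (g, a, l, v, e, n, k, a)
  "vensodordor" → prefix "venso" already present; 6 new (d, o, r, d, o, r)
  "mi" → 2 new (m, i)
  "mipagalka" → prefix "mi" already present; 7 new (p, a, g, a, l, k, a)
  "kaka" → 4 new (k, a, k, a)
  "galfendor" → prefix "gal" already present; 6 new (f, e, n, d, o, r)
  "sarsar" → 6 new (s, a, r, s, a, r)
  "milulu" → prefix "mi" already present; 4 new (l, u, l, u)
  "venbellu" → prefix "ven" already present; 5 new (b, e, l, l, u)
  "venfensartor" → prefix "ven" already present; 9 new (f, e, n, s, a, r, t, o, r)
  "venlin" → prefix "ven" already present; 3 new (l, i, n)
  "venta" → prefix "ven" already present; 2 new (t, a)
  "tagalne" → 7 new (t, a, g, a, l, n, e)
  "migal" → prefix "mi" already present; 3 new (g, a, l)
  "mibel" → prefix "mi" already present; 3 new (b, e, l)
  "vensomor" → prefix "venso" already present; 3 new (m, o, r)
  "vensonepapa" → prefix "venso" already present; 6 new (n, e, p, a, p, a)
  "vensota" → prefix "venso" already present; 2 new (t, a)
  "run" → 3 new (r, u, n)
  "ta" → prefix "ta" already present; 0 new (none)
Total nodes = 12 + 8 + 6 + 2 + 7 + 4 + 6 + 6 + 4 + 5 + 9 + 3 + 2 + 7 + 3 + 3 + 3 + 6 + 2 + 3 + 0 = 101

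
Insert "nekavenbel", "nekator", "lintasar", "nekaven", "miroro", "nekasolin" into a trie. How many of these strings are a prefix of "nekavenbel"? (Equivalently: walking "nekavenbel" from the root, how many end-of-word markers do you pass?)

Traverse "nekavenbel" character by character; count nodes along the way that are marked as word ends.
Prefixes of the query that are stored words: "nekaven", "nekavenbel"
Count: 2

2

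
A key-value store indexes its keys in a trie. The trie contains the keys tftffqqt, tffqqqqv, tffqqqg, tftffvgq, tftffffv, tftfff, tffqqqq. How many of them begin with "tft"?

4

Filter for entries beginning with "tft":
Matches: "tftfff", "tftffffv", "tftffqqt", "tftffvgq"
Count: 4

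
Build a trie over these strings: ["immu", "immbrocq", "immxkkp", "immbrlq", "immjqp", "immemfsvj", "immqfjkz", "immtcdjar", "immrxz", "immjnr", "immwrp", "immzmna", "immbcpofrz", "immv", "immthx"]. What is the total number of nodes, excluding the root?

56

Count nodes per top-level branch (shared prefixes stored once):
  'i'-branch (immbcpofrz, immbrlq, immbrocq, immemfsvj, immjnr, immjqp, immqfjkz, immrxz, immtcdjar, immthx, immu, immv, immwrp, immxkkp, immzmna): 56 nodes
Sum: 56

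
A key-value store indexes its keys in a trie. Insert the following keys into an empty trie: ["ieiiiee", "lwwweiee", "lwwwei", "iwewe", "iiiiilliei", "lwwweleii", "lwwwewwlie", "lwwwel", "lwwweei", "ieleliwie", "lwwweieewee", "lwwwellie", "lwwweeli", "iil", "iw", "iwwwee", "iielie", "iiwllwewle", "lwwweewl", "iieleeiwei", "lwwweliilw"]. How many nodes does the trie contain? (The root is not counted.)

For each word, the new-node count is its length minus the longest prefix already in the trie:
  "ieiiiee" → 7 new (i, e, i, i, i, e, e)
  "lwwweiee" → 8 new (l, w, w, w, e, i, e, e)
  "lwwwei" → prefix "lwwwei" already present; 0 new (none)
  "iwewe" → prefix "i" already present; 4 new (w, e, w, e)
  "iiiiilliei" → prefix "i" already present; 9 new (i, i, i, i, l, l, i, e, i)
  "lwwweleii" → prefix "lwwwe" already present; 4 new (l, e, i, i)
  "lwwwewwlie" → prefix "lwwwe" already present; 5 new (w, w, l, i, e)
  "lwwwel" → prefix "lwwwel" already present; 0 new (none)
  "lwwweei" → prefix "lwwwe" already present; 2 new (e, i)
  "ieleliwie" → prefix "ie" already present; 7 new (l, e, l, i, w, i, e)
  "lwwweieewee" → prefix "lwwweiee" already present; 3 new (w, e, e)
  "lwwwellie" → prefix "lwwwel" already present; 3 new (l, i, e)
  "lwwweeli" → prefix "lwwwee" already present; 2 new (l, i)
  "iil" → prefix "ii" already present; 1 new (l)
  "iw" → prefix "iw" already present; 0 new (none)
  "iwwwee" → prefix "iw" already present; 4 new (w, w, e, e)
  "iielie" → prefix "ii" already present; 4 new (e, l, i, e)
  "iiwllwewle" → prefix "ii" already present; 8 new (w, l, l, w, e, w, l, e)
  "lwwweewl" → prefix "lwwwee" already present; 2 new (w, l)
  "iieleeiwei" → prefix "iiel" already present; 6 new (e, e, i, w, e, i)
  "lwwweliilw" → prefix "lwwwel" already present; 4 new (i, i, l, w)
Total nodes = 7 + 8 + 0 + 4 + 9 + 4 + 5 + 0 + 2 + 7 + 3 + 3 + 2 + 1 + 0 + 4 + 4 + 8 + 2 + 6 + 4 = 83

83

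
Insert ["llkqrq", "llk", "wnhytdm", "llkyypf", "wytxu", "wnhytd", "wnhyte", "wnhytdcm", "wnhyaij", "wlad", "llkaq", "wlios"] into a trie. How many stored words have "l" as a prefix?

4

Walk to "l"; the words in its subtree are exactly those with that prefix.
Words under "l": llk, llkaq, llkqrq, llkyypf
Count: 4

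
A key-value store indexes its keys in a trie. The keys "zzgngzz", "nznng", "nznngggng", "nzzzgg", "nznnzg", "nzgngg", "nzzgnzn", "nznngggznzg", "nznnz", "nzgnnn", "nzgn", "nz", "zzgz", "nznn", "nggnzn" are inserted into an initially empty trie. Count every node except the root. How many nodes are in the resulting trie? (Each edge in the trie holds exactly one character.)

Insert word by word; a character creates a node only if that edge doesn't already exist:
  "zzgngzz" → 7 new (z, z, g, n, g, z, z)
  "nznng" → 5 new (n, z, n, n, g)
  "nznngggng" → prefix "nznng" already present; 4 new (g, g, n, g)
  "nzzzgg" → prefix "nz" already present; 4 new (z, z, g, g)
  "nznnzg" → prefix "nznn" already present; 2 new (z, g)
  "nzgngg" → prefix "nz" already present; 4 new (g, n, g, g)
  "nzzgnzn" → prefix "nzz" already present; 4 new (g, n, z, n)
  "nznngggznzg" → prefix "nznnggg" already present; 4 new (z, n, z, g)
  "nznnz" → prefix "nznnz" already present; 0 new (none)
  "nzgnnn" → prefix "nzgn" already present; 2 new (n, n)
  "nzgn" → prefix "nzgn" already present; 0 new (none)
  "nz" → prefix "nz" already present; 0 new (none)
  "zzgz" → prefix "zzg" already present; 1 new (z)
  "nznn" → prefix "nznn" already present; 0 new (none)
  "nggnzn" → prefix "n" already present; 5 new (g, g, n, z, n)
Total nodes = 7 + 5 + 4 + 4 + 2 + 4 + 4 + 4 + 0 + 2 + 0 + 0 + 1 + 0 + 5 = 42

42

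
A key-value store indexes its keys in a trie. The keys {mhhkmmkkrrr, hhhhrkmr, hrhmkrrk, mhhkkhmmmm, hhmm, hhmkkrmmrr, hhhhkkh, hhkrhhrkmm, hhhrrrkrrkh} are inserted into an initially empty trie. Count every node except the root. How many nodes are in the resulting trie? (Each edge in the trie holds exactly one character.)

60

Count nodes per top-level branch (shared prefixes stored once):
  'h'-branch (hhhhkkh, hhhhrkmr, hhhrrrkrrkh, hhkrhhrkmm, hhmkkrmmrr, hhmm, hrhmkrrk): 43 nodes
  'm'-branch (mhhkkhmmmm, mhhkmmkkrrr): 17 nodes
Sum: 60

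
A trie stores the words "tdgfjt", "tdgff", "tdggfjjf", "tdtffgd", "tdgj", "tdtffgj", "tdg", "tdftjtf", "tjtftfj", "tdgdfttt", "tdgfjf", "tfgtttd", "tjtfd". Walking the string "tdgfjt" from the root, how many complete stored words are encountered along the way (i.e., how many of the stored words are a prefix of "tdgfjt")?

Traverse "tdgfjt" character by character; count nodes along the way that are marked as word ends.
Prefixes of the query that are stored words: "tdg", "tdgfjt"
Count: 2

2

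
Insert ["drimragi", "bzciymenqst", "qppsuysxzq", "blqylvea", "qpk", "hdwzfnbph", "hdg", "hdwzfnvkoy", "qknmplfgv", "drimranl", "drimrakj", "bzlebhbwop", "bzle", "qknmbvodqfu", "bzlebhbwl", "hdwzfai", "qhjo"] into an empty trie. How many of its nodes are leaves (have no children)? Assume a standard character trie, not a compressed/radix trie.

Leaves are exactly the stored words that no other stored word extends.
Those words: "blqylvea", "bzciymenqst", "bzlebhbwl", "bzlebhbwop", "drimragi", "drimrakj", "drimranl", "hdg", "hdwzfai", "hdwzfnbph", "hdwzfnvkoy", "qhjo", "qknmbvodqfu", "qknmplfgv", "qpk", "qppsuysxzq"
Leaf count: 16

16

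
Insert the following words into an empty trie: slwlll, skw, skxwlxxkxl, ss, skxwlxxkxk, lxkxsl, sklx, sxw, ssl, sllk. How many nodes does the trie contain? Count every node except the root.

For each word, the new-node count is its length minus the longest prefix already in the trie:
  "slwlll" → 6 new (s, l, w, l, l, l)
  "skw" → prefix "s" already present; 2 new (k, w)
  "skxwlxxkxl" → prefix "sk" already present; 8 new (x, w, l, x, x, k, x, l)
  "ss" → prefix "s" already present; 1 new (s)
  "skxwlxxkxk" → prefix "skxwlxxkx" already present; 1 new (k)
  "lxkxsl" → 6 new (l, x, k, x, s, l)
  "sklx" → prefix "sk" already present; 2 new (l, x)
  "sxw" → prefix "s" already present; 2 new (x, w)
  "ssl" → prefix "ss" already present; 1 new (l)
  "sllk" → prefix "sl" already present; 2 new (l, k)
Total nodes = 6 + 2 + 8 + 1 + 1 + 6 + 2 + 2 + 1 + 2 = 31

31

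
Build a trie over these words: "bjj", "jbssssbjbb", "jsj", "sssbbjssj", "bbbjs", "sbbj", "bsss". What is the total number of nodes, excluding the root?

34

Trace insertions, counting only characters that open a new branch:
  "bjj" → 3 new (b, j, j)
  "jbssssbjbb" → 10 new (j, b, s, s, s, s, b, j, b, b)
  "jsj" → prefix "j" already present; 2 new (s, j)
  "sssbbjssj" → 9 new (s, s, s, b, b, j, s, s, j)
  "bbbjs" → prefix "b" already present; 4 new (b, b, j, s)
  "sbbj" → prefix "s" already present; 3 new (b, b, j)
  "bsss" → prefix "b" already present; 3 new (s, s, s)
Total nodes = 3 + 10 + 2 + 9 + 4 + 3 + 3 = 34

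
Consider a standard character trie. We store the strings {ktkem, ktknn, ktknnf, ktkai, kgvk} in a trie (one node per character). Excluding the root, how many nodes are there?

For each word, the new-node count is its length minus the longest prefix already in the trie:
  "ktkem" → 5 new (k, t, k, e, m)
  "ktknn" → prefix "ktk" already present; 2 new (n, n)
  "ktknnf" → prefix "ktknn" already present; 1 new (f)
  "ktkai" → prefix "ktk" already present; 2 new (a, i)
  "kgvk" → prefix "k" already present; 3 new (g, v, k)
Total nodes = 5 + 2 + 1 + 2 + 3 = 13

13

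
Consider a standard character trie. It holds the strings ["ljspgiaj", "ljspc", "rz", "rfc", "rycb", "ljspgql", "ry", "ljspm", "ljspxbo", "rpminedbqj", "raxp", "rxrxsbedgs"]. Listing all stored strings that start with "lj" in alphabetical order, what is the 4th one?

ljspm

DFS of the "lj" subtree visits, in order: "ljspc", "ljspgiaj", "ljspgql", "ljspm", "ljspxbo"
Position 4: ljspm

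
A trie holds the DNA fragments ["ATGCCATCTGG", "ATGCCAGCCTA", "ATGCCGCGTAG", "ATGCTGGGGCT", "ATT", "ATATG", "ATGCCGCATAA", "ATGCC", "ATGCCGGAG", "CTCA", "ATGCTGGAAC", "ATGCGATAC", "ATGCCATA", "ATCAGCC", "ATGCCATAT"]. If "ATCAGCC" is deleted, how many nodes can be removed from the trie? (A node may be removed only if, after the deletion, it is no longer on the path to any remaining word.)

5

After clearing the end-marker at "ATCAGCC", prune upward until reaching a node still needed by another word.
The suffix "CAGCC" (5 nodes) is used only by "ATCAGCC"; the node for "AT" still has the child "G", so pruning stops there.
Nodes removed: 5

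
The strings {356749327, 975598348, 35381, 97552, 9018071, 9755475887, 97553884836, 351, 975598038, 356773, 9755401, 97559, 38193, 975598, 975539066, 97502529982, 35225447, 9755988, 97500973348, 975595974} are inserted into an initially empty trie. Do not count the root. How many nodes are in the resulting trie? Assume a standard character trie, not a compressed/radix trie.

Count nodes per top-level branch (shared prefixes stored once):
  '3'-branch (351, 35225447, 35381, 356749327, 356773, 38193): 25 nodes
  '9'-branch (9018071, 97500973348, 97502529982, 97552, 97553884836, 975539066, 9755401, 9755475887, 97559, 975595974, 975598, 975598038, 975598348, 9755988): 58 nodes
Sum: 83

83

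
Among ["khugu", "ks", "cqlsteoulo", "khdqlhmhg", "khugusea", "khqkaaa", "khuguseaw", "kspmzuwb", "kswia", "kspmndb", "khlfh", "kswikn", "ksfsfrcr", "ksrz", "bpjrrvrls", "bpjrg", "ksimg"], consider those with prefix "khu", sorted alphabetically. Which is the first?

Filter for "khu…" and sort: "khugu", "khugusea", "khuguseaw"
Position 1: khugu

khugu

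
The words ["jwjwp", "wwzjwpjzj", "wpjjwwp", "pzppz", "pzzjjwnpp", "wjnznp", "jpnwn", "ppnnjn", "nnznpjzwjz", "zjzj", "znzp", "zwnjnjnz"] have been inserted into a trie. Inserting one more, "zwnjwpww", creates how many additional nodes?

4

Walking "zwnjwpww" from the root, the first 4 characters ("zwnj") follow existing edges; "w" is the first miss.
New nodes needed: |"zwnjwpww"| − 4 = 8 − 4 = 4.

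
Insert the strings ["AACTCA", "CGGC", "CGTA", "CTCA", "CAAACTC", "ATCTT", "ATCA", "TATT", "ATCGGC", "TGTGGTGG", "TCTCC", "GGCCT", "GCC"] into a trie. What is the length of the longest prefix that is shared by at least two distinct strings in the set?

The deepest shared node is where two words last agree before diverging.
"ATCA" and "ATCGGC" agree on "ATC" (3 characters) before diverging; nothing deeper is shared.
Longest shared-prefix length: 3

3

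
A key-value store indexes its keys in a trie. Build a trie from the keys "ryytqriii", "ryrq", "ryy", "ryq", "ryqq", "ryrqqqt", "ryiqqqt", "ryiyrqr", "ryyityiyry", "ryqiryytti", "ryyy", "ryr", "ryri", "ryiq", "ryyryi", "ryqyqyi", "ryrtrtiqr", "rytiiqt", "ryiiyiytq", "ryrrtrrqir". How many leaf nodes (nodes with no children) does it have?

15

Leaves are exactly the stored words that no other stored word extends.
Those words: "ryiiyiytq", "ryiqqqt", "ryiyrqr", "ryqiryytti", "ryqq", "ryqyqyi", "ryri", "ryrqqqt", "ryrrtrrqir", "ryrtrtiqr", "rytiiqt", "ryyityiyry", "ryyryi", "ryytqriii", "ryyy"
Leaf count: 15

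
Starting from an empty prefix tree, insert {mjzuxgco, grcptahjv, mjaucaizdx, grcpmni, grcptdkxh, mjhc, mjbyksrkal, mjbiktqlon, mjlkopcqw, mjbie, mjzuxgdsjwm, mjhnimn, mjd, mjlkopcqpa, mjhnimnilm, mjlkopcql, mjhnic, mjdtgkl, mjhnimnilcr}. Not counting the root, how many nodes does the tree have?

Insert word by word; a character creates a node only if that edge doesn't already exist:
  "mjzuxgco" → 8 new (m, j, z, u, x, g, c, o)
  "grcptahjv" → 9 new (g, r, c, p, t, a, h, j, v)
  "mjaucaizdx" → prefix "mj" already present; 8 new (a, u, c, a, i, z, d, x)
  "grcpmni" → prefix "grcp" already present; 3 new (m, n, i)
  "grcptdkxh" → prefix "grcpt" already present; 4 new (d, k, x, h)
  "mjhc" → prefix "mj" already present; 2 new (h, c)
  "mjbyksrkal" → prefix "mj" already present; 8 new (b, y, k, s, r, k, a, l)
  "mjbiktqlon" → prefix "mjb" already present; 7 new (i, k, t, q, l, o, n)
  "mjlkopcqw" → prefix "mj" already present; 7 new (l, k, o, p, c, q, w)
  "mjbie" → prefix "mjbi" already present; 1 new (e)
  "mjzuxgdsjwm" → prefix "mjzuxg" already present; 5 new (d, s, j, w, m)
  "mjhnimn" → prefix "mjh" already present; 4 new (n, i, m, n)
  "mjd" → prefix "mj" already present; 1 new (d)
  "mjlkopcqpa" → prefix "mjlkopcq" already present; 2 new (p, a)
  "mjhnimnilm" → prefix "mjhnimn" already present; 3 new (i, l, m)
  "mjlkopcql" → prefix "mjlkopcq" already present; 1 new (l)
  "mjhnic" → prefix "mjhni" already present; 1 new (c)
  "mjdtgkl" → prefix "mjd" already present; 4 new (t, g, k, l)
  "mjhnimnilcr" → prefix "mjhnimnil" already present; 2 new (c, r)
Total nodes = 8 + 9 + 8 + 3 + 4 + 2 + 8 + 7 + 7 + 1 + 5 + 4 + 1 + 2 + 3 + 1 + 1 + 4 + 2 = 80

80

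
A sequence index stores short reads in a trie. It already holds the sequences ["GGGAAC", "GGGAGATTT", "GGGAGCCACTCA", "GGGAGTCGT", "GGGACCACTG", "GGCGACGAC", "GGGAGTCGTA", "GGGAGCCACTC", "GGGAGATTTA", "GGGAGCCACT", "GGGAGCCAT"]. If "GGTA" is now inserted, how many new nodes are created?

The longest prefix of "GGTA" already in the trie is "GG" (length 2).
New nodes needed: |"GGTA"| − 2 = 4 − 2 = 2.

2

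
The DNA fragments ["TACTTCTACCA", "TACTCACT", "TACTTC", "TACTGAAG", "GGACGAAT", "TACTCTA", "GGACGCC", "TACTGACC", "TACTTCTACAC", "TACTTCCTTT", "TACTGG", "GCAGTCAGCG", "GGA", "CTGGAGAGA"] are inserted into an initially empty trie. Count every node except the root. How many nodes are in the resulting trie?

58

Count nodes per top-level branch (shared prefixes stored once):
  'C'-branch (CTGGAGAGA): 9 nodes
  'G'-branch (GCAGTCAGCG, GGA, GGACGAAT, GGACGCC): 19 nodes
  'T'-branch (TACTCACT, TACTCTA, TACTGAAG, TACTGACC, TACTGG, TACTTC, TACTTCCTTT, TACTTCTACAC, TACTTCTACCA): 30 nodes
Sum: 58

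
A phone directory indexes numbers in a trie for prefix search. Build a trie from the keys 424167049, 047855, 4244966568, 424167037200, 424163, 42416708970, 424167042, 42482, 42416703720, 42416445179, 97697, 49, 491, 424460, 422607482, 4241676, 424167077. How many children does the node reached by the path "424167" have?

2

The children of the "424167" node are the distinct next characters among strings starting with "424167".
Characters that immediately follow "424167" among the stored strings: {0, 6}.
That node has 2 child edges.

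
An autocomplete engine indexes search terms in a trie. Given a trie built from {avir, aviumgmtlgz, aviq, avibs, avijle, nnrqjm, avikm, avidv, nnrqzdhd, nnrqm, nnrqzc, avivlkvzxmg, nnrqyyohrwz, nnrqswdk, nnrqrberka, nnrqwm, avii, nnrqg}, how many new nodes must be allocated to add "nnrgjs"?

Walking "nnrgjs" from the root, the first 3 characters ("nnr") follow existing edges; "g" is the first miss.
Each of the 3 remaining characters creates one node.

3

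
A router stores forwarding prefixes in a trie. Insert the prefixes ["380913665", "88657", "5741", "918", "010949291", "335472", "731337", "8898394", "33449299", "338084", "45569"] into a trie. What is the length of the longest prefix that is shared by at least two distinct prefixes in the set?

Equivalently: take the maximum, over all pairs, of their longest common prefix length.
e.g. "33449299" and "335472" share the prefix "33" of length 2; no pair shares a longer one.
Longest shared-prefix length: 2

2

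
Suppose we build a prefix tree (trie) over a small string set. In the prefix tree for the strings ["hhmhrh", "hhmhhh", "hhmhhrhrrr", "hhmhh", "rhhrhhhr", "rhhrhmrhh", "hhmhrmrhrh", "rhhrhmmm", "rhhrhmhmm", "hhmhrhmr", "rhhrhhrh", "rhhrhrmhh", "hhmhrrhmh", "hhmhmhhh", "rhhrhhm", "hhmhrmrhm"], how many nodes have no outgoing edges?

14

A leaf is a node with no children — equivalently, the end of a word that is not a proper prefix of any other stored word.
Those words: "hhmhhh", "hhmhhrhrrr", "hhmhmhhh", "hhmhrhmr", "hhmhrmrhm", "hhmhrmrhrh", "hhmhrrhmh", "rhhrhhhr", "rhhrhhm", "rhhrhhrh", "rhhrhmhmm", "rhhrhmmm", "rhhrhmrhh", "rhhrhrmhh"
Leaf count: 14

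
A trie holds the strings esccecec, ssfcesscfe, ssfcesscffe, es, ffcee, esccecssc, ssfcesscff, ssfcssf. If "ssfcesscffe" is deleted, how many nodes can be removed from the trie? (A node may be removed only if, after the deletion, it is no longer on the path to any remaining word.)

A node on "ssfcesscffe"'s path can go only if nothing else ends at it or branches off below it.
The suffix "e" (1 node) is used only by "ssfcesscffe"; "ssfcesscff" is itself a stored word, so pruning stops there.
Nodes removed: 1

1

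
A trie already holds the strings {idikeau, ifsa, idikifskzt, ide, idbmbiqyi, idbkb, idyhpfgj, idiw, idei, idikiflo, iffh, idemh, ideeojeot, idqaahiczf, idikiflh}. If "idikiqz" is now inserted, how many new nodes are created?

The longest prefix of "idikiqz" already in the trie is "idiki" (length 5).
New nodes needed: |"idikiqz"| − 5 = 7 − 5 = 2.

2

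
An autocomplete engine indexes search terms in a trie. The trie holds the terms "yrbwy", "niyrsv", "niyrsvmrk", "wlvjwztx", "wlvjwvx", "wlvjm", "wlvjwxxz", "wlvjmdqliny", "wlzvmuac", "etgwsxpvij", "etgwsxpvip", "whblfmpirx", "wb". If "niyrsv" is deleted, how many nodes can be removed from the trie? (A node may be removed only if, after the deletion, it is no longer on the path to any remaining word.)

After clearing the end-marker at "niyrsv", prune upward until reaching a node still needed by another word.
Every node on "niyrsv" is still needed (e.g. by "niyrsvmrk"), so nothing is freed.
Nodes removed: 0

0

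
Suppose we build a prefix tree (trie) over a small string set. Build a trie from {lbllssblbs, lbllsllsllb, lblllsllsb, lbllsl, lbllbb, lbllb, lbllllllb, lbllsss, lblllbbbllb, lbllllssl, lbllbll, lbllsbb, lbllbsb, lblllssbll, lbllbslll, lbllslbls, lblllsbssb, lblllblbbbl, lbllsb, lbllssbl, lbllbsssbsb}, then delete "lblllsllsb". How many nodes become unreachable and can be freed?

A node on "lblllsllsb"'s path can go only if nothing else ends at it or branches off below it.
The suffix "llsb" (4 nodes) is used only by "lblllsllsb"; the node for "lbllls" still has the child "s", so pruning stops there.
Nodes removed: 4

4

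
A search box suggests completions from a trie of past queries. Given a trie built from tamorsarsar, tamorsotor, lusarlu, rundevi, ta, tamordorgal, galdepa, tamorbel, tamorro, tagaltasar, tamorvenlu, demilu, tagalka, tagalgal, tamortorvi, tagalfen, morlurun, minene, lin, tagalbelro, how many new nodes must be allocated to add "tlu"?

2

The longest prefix of "tlu" already in the trie is "t" (length 1).
Each of the 2 remaining characters creates one node.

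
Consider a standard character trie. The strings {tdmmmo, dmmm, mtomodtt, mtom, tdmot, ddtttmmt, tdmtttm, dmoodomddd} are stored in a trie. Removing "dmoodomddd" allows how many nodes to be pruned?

After clearing the end-marker at "dmoodomddd", prune upward until reaching a node still needed by another word.
The suffix "oodomddd" (8 nodes) is used only by "dmoodomddd"; the node for "dm" still has the child "m", so pruning stops there.
Nodes removed: 8

8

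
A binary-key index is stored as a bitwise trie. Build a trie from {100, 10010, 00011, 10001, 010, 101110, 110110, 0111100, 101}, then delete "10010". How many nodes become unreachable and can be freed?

2

After clearing the end-marker at "10010", prune upward until reaching a node still needed by another word.
The suffix "10" (2 nodes) is used only by "10010"; the node for "100" still has the child "0", so pruning stops there.
Nodes removed: 2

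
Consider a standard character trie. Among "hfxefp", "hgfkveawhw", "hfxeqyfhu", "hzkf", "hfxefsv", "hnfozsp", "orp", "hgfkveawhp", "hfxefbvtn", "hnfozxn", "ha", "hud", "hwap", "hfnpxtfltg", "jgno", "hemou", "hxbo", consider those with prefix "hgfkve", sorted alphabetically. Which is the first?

Filter for "hgfkve…" and sort: "hgfkveawhp", "hgfkveawhw"
Position 1: hgfkveawhp

hgfkveawhp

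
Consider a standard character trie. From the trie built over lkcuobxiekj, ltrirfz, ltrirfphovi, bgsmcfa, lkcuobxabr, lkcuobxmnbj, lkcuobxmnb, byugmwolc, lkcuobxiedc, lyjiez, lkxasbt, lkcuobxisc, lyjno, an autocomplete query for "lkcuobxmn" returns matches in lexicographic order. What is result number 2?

Words with prefix "lkcuobxmn", in lexicographic order: "lkcuobxmnb", "lkcuobxmnbj"
The 2nd is lkcuobxmnbj.

lkcuobxmnbj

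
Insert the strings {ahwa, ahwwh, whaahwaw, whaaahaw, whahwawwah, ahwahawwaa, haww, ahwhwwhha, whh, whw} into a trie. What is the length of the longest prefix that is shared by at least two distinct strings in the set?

Look for the deepest trie node that still has at least two words in its subtree.
"ahwa" and "ahwahawwaa" agree on "ahwa" (4 characters) before diverging; nothing deeper is shared.
Longest shared-prefix length: 4

4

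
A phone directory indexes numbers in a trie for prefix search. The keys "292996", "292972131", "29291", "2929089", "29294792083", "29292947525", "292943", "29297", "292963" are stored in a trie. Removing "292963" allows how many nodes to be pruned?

A node on "292963"'s path can go only if nothing else ends at it or branches off below it.
The suffix "63" (2 nodes) is used only by "292963"; the node for "2929" still has the child "9", so pruning stops there.
Nodes removed: 2

2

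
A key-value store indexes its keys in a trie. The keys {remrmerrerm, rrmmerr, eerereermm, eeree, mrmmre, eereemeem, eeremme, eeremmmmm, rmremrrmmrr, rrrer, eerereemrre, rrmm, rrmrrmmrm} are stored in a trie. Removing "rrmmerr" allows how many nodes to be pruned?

After clearing the end-marker at "rrmmerr", prune upward until reaching a node still needed by another word.
The suffix "err" (3 nodes) is used only by "rrmmerr"; "rrmm" is itself a stored word, so pruning stops there.
Nodes removed: 3

3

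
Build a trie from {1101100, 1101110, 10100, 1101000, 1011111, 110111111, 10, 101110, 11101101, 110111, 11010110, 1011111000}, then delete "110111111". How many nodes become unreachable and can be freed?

Walk "110111111" from the leaf back toward the root, removing each node that no remaining word uses.
The suffix "111" (3 nodes) is used only by "110111111"; the node for "110111" still has the child "0", so pruning stops there.
Nodes removed: 3

3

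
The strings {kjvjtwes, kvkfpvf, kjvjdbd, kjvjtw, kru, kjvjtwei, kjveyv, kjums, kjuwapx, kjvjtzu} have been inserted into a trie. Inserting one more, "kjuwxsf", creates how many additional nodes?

3

The longest prefix of "kjuwxsf" already in the trie is "kjuw" (length 4).
So 7 − 4 = 3 new nodes.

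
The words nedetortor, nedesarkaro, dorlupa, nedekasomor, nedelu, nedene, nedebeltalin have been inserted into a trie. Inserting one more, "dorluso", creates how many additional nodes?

2

The longest prefix of "dorluso" already in the trie is "dorlu" (length 5).
New nodes needed: |"dorluso"| − 5 = 7 − 5 = 2.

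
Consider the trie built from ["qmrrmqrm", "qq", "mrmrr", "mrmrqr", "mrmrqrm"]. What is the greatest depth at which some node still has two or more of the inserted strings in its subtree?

6

Equivalently: take the maximum, over all pairs, of their longest common prefix length.
"mrmrqr" and "mrmrqrm" agree on "mrmrqr" (6 characters) before diverging; nothing deeper is shared.
Longest shared-prefix length: 6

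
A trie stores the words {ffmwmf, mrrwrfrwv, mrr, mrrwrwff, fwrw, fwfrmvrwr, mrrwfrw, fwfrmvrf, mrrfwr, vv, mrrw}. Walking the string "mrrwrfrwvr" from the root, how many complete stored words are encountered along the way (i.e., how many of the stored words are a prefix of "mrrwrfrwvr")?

3

Traverse "mrrwrfrwvr" character by character; count nodes along the way that are marked as word ends.
Prefixes of the query that are stored words: "mrr", "mrrw", "mrrwrfrwv"
Count: 3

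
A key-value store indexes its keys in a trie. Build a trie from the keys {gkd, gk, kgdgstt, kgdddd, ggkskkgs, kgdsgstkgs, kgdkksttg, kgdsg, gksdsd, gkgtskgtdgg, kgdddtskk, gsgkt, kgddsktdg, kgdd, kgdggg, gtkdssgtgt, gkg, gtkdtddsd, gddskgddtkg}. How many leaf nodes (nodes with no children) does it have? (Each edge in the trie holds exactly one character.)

15

Leaves are exactly the stored words that no other stored word extends.
Those words: "gddskgddtkg", "ggkskkgs", "gkd", "gkgtskgtdgg", "gksdsd", "gsgkt", "gtkdssgtgt", "gtkdtddsd", "kgdddd", "kgdddtskk", "kgddsktdg", "kgdggg", "kgdgstt", "kgdkksttg", "kgdsgstkgs"
Leaf count: 15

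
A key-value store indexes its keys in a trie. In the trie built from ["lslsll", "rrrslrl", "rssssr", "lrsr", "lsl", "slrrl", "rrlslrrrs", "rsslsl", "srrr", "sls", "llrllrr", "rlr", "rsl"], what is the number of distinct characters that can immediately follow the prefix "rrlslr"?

The children of the "rrlslr" node are the distinct next characters among strings starting with "rrlslr".
Characters that immediately follow "rrlslr" among the stored strings: {r}.
That node has 1 child edge.

1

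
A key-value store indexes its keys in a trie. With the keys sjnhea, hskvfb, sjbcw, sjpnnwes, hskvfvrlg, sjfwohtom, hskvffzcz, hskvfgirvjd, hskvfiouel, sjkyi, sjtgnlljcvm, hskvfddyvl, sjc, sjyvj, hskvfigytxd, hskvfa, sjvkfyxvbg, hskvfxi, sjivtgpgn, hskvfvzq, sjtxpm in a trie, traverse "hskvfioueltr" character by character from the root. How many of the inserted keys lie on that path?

1

Check each prefix of "hskvfioueltr" against the stored set — each match is an end-marker on the path.
Prefixes of the query that are stored words: "hskvfiouel"
Count: 1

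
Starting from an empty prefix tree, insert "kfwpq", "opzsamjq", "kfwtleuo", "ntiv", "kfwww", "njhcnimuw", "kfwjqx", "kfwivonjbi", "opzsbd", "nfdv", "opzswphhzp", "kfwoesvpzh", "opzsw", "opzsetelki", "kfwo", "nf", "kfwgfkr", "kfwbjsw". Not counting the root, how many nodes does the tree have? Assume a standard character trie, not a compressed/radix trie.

74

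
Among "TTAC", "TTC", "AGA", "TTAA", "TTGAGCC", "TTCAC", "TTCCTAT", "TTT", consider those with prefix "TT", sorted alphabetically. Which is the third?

TTC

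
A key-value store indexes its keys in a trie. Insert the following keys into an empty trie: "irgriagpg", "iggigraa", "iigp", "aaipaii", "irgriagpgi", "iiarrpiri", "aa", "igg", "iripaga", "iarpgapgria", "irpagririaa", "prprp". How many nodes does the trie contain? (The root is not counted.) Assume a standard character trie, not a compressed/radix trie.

63

For each word, the new-node count is its length minus the longest prefix already in the trie:
  "irgriagpg" → 9 new (i, r, g, r, i, a, g, p, g)
  "iggigraa" → prefix "i" already present; 7 new (g, g, i, g, r, a, a)
  "iigp" → prefix "i" already present; 3 new (i, g, p)
  "aaipaii" → 7 new (a, a, i, p, a, i, i)
  "irgriagpgi" → prefix "irgriagpg" already present; 1 new (i)
  "iiarrpiri" → prefix "ii" already present; 7 new (a, r, r, p, i, r, i)
  "aa" → prefix "aa" already present; 0 new (none)
  "igg" → prefix "igg" already present; 0 new (none)
  "iripaga" → prefix "ir" already present; 5 new (i, p, a, g, a)
  "iarpgapgria" → prefix "i" already present; 10 new (a, r, p, g, a, p, g, r, i, a)
  "irpagririaa" → prefix "ir" already present; 9 new (p, a, g, r, i, r, i, a, a)
  "prprp" → 5 new (p, r, p, r, p)
Total nodes = 9 + 7 + 3 + 7 + 1 + 7 + 0 + 0 + 5 + 10 + 9 + 5 = 63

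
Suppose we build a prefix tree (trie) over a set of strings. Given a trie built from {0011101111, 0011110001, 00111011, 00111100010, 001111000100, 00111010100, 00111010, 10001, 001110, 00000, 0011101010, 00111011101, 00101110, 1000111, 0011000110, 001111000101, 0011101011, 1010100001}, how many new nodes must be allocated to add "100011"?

0

"100011" is already a full path in the trie; only an end-marker is added.
No new nodes are needed: 0.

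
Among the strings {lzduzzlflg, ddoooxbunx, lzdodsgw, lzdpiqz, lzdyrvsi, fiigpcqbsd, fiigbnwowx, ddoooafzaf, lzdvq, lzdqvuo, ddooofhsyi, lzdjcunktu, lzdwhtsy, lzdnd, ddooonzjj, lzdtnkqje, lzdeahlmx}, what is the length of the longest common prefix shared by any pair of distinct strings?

5

The deepest shared node is where two words last agree before diverging.
"ddoooafzaf" and "ddooofhsyi" agree on "ddooo" (5 characters) before diverging; nothing deeper is shared.
Longest shared-prefix length: 5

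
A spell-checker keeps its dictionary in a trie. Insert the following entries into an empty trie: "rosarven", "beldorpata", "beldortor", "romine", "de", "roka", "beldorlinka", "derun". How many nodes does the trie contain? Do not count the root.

Insert word by word; a character creates a node only if that edge doesn't already exist:
  "rosarven" → 8 new (r, o, s, a, r, v, e, n)
  "beldorpata" → 10 new (b, e, l, d, o, r, p, a, t, a)
  "beldortor" → prefix "beldor" already present; 3 new (t, o, r)
  "romine" → prefix "ro" already present; 4 new (m, i, n, e)
  "de" → 2 new (d, e)
  "roka" → prefix "ro" already present; 2 new (k, a)
  "beldorlinka" → prefix "beldor" already present; 5 new (l, i, n, k, a)
  "derun" → prefix "de" already present; 3 new (r, u, n)
Total nodes = 8 + 10 + 3 + 4 + 2 + 2 + 5 + 3 = 37

37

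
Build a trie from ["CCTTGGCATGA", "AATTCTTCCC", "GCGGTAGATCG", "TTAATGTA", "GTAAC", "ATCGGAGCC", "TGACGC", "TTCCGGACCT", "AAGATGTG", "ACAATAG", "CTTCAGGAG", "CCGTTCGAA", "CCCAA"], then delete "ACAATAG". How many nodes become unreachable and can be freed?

Walk "ACAATAG" from the leaf back toward the root, removing each node that no remaining word uses.
The suffix "CAATAG" (6 nodes) is used only by "ACAATAG"; the node for "A" still has the child "A", so pruning stops there.
Nodes removed: 6

6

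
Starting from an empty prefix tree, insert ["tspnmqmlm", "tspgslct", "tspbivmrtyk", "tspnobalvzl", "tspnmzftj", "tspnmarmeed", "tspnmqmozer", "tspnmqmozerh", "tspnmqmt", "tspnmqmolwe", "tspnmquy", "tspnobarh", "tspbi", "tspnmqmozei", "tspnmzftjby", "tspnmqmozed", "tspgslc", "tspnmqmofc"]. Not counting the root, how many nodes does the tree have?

Insert word by word; a character creates a node only if that edge doesn't already exist:
  "tspnmqmlm" → 9 new (t, s, p, n, m, q, m, l, m)
  "tspgslct" → prefix "tsp" already present; 5 new (g, s, l, c, t)
  "tspbivmrtyk" → prefix "tsp" already present; 8 new (b, i, v, m, r, t, y, k)
  "tspnobalvzl" → prefix "tspn" already present; 7 new (o, b, a, l, v, z, l)
  "tspnmzftj" → prefix "tspnm" already present; 4 new (z, f, t, j)
  "tspnmarmeed" → prefix "tspnm" already present; 6 new (a, r, m, e, e, d)
  "tspnmqmozer" → prefix "tspnmqm" already present; 4 new (o, z, e, r)
  "tspnmqmozerh" → prefix "tspnmqmozer" already present; 1 new (h)
  "tspnmqmt" → prefix "tspnmqm" already present; 1 new (t)
  "tspnmqmolwe" → prefix "tspnmqmo" already present; 3 new (l, w, e)
  "tspnmquy" → prefix "tspnmq" already present; 2 new (u, y)
  "tspnobarh" → prefix "tspnoba" already present; 2 new (r, h)
  "tspbi" → prefix "tspbi" already present; 0 new (none)
  "tspnmqmozei" → prefix "tspnmqmoze" already present; 1 new (i)
  "tspnmzftjby" → prefix "tspnmzftj" already present; 2 new (b, y)
  "tspnmqmozed" → prefix "tspnmqmoze" already present; 1 new (d)
  "tspgslc" → prefix "tspgslc" already present; 0 new (none)
  "tspnmqmofc" → prefix "tspnmqmo" already present; 2 new (f, c)
Total nodes = 9 + 5 + 8 + 7 + 4 + 6 + 4 + 1 + 1 + 3 + 2 + 2 + 0 + 1 + 2 + 1 + 0 + 2 = 58

58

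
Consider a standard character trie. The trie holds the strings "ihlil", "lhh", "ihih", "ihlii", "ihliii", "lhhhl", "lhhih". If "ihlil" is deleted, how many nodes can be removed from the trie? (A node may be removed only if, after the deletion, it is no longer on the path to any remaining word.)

After clearing the end-marker at "ihlil", prune upward until reaching a node still needed by another word.
The suffix "l" (1 node) is used only by "ihlil"; the node for "ihli" still has the child "i", so pruning stops there.
Nodes removed: 1

1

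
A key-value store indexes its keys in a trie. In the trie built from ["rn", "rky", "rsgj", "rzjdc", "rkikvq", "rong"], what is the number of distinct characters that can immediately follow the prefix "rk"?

2

Follow the path "rk" to its node, then look at its outgoing edges.
Distinct next characters after "rk": i, y.
That node has 2 child edges.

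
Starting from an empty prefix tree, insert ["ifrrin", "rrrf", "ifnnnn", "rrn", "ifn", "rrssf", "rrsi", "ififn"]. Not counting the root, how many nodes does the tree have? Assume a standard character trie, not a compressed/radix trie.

For each word, the new-node count is its length minus the longest prefix already in the trie:
  "ifrrin" → 6 new (i, f, r, r, i, n)
  "rrrf" → 4 new (r, r, r, f)
  "ifnnnn" → prefix "if" already present; 4 new (n, n, n, n)
  "rrn" → prefix "rr" already present; 1 new (n)
  "ifn" → prefix "ifn" already present; 0 new (none)
  "rrssf" → prefix "rr" already present; 3 new (s, s, f)
  "rrsi" → prefix "rrs" already present; 1 new (i)
  "ififn" → prefix "if" already present; 3 new (i, f, n)
Total nodes = 6 + 4 + 4 + 1 + 0 + 3 + 1 + 3 = 22

22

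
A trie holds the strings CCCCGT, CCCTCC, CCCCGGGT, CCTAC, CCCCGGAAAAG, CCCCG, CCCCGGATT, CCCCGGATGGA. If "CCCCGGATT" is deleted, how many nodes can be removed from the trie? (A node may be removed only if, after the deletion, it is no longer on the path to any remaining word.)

1

After clearing the end-marker at "CCCCGGATT", prune upward until reaching a node still needed by another word.
The suffix "T" (1 node) is used only by "CCCCGGATT"; the node for "CCCCGGAT" still has the child "G", so pruning stops there.
Nodes removed: 1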